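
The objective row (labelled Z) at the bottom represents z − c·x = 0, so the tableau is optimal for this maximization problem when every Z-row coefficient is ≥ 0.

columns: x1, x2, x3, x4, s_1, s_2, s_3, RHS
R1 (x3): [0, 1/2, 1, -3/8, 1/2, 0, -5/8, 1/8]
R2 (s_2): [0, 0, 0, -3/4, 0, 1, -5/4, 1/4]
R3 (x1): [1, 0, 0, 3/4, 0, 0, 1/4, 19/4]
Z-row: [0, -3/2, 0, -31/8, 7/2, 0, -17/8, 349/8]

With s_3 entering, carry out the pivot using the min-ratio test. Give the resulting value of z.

84

Ratio test on column s_3 — row 1: entry -5/8 ≤ 0; row 2: entry -5/4 ≤ 0; row 3: (19/4)/(1/4) = 19. Minimum is 19 at row 3 (x1 leaves); pivot element 1/4.
Pivot on row 3; the Z-row RHS becomes 349/8 − (-17/8)·19 = 84.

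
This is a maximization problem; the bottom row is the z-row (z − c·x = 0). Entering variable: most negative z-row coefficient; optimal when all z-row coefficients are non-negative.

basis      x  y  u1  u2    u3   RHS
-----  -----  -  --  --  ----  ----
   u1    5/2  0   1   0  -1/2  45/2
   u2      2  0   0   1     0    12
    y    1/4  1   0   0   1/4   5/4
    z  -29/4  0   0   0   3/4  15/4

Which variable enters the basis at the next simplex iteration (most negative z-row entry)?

Negative z-row entries: x: -29/4.
The most negative is -29/4 in column x, so x enters.

x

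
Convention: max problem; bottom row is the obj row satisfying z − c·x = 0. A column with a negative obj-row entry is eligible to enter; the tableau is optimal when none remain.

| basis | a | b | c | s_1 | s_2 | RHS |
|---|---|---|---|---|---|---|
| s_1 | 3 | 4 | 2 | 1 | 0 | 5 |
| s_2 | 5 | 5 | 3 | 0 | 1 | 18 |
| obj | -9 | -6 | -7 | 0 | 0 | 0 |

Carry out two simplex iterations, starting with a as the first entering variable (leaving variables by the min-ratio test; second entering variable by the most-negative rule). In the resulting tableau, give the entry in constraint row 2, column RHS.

21/2

Ratio test on column a — row 1: 5/3 = 5/3; row 2: 18/5 = 18/5. Minimum is 5/3 at row 1 (s_1 leaves); pivot element 3.
Divide row 1 by 3; eliminate column a from the other rows.
Second iteration: most negative obj-row entry is -1 in column c, so c enters.
Ratio test on column c — row 1: (5/3)/(2/3) = 5/2; row 2: entry -1/3 ≤ 0. Minimum is 5/2 at row 1 (a leaves); pivot element 2/3.
Divide row 1 by 2/3; eliminate column c from the other rows.
After both pivots, the entry at constraint row 2, column RHS is 21/2.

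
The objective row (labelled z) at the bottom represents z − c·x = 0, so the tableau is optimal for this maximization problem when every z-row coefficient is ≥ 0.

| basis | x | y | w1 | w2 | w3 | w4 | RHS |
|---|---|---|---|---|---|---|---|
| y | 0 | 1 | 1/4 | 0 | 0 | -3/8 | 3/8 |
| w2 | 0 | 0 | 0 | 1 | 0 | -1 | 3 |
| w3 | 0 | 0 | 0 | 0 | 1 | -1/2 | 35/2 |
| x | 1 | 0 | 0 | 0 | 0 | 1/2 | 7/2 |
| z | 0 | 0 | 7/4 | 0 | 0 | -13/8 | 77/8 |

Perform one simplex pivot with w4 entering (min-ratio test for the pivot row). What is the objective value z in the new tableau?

Ratio test on column w4 — row 1: entry -3/8 ≤ 0; row 2: entry -1 ≤ 0; row 3: entry -1/2 ≤ 0; row 4: (7/2)/(1/2) = 7. Minimum is 7 at row 4 (x leaves); pivot element 1/2.
Pivot on row 4; the z-row RHS becomes 77/8 − (-13/8)·7 = 21.

21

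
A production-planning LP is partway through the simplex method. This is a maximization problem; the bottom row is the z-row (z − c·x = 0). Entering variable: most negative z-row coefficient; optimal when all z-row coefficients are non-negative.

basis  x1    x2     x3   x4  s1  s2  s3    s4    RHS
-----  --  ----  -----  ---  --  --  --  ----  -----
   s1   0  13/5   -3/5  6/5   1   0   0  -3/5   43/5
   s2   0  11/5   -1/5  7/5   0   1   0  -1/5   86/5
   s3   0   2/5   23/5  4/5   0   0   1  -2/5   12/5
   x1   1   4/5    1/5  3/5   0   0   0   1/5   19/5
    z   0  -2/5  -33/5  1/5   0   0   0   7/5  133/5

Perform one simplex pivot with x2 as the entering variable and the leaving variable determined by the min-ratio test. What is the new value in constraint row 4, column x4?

Ratio test on column x2 — row 1: (43/5)/(13/5) = 43/13; row 2: (86/5)/(11/5) = 86/11; row 3: (12/5)/(2/5) = 6; row 4: (19/5)/(4/5) = 19/4. Minimum is 43/13 at row 1 (s1 leaves); pivot element 13/5.
Divide row 1 by 13/5; eliminate column x2 from the other rows.
Row 4 update in column x4: 3/5 − (4/5)·(6/13) = 3/13.

3/13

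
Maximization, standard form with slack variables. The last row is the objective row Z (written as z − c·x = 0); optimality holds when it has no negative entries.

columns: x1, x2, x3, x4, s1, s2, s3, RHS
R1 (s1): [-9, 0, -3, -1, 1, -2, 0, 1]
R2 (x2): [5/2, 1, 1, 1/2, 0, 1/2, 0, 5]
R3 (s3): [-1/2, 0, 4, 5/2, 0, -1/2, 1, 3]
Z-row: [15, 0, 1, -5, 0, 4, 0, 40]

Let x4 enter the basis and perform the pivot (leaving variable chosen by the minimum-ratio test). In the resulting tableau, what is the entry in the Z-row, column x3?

Ratio test on column x4 — row 1: entry -1 ≤ 0; row 2: 5/(1/2) = 10; row 3: 3/(5/2) = 6/5. Minimum is 6/5 at row 3 (s3 leaves); pivot element 5/2.
Divide row 3 by 5/2; eliminate column x4 from the other rows.
Z-row update in column x3: 1 − (-5)·(8/5) = 9.

9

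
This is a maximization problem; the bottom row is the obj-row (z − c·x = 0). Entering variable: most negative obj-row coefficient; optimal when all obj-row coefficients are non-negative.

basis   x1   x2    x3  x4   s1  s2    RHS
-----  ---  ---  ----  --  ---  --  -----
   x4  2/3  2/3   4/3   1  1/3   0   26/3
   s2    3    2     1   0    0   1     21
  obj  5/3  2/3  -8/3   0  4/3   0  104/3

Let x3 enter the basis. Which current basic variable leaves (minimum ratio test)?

x4

Column x3 entries and ratios — x4: (26/3)/(4/3) = 13/2; s2: 21/1 = 21.
Smallest ratio is 13/2 in the row of x4, so x4 leaves.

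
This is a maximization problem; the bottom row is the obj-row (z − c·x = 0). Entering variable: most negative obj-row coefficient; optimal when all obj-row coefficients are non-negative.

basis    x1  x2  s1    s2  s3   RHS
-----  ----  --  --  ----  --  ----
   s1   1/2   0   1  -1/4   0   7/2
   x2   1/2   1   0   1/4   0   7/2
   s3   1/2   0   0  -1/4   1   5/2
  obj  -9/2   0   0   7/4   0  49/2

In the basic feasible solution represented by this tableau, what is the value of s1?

s1 is basic (row 1); its value is the RHS of that row, 7/2.

7/2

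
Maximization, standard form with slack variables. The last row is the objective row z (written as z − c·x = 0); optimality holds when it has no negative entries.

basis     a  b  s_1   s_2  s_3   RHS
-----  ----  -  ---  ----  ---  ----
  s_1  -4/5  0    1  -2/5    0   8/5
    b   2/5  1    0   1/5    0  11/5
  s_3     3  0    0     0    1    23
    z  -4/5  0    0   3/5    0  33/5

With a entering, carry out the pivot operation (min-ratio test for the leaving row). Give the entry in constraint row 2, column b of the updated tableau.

Ratio test on column a — row 1: entry -4/5 ≤ 0; row 2: (11/5)/(2/5) = 11/2; row 3: 23/3 = 23/3. Minimum is 11/2 at row 2 (b leaves); pivot element 2/5.
Divide row 2 by 2/5; eliminate column a from the other rows.
In the new row 2, the b entry is the old entry divided by the pivot: 1/(2/5) = 5/2.

5/2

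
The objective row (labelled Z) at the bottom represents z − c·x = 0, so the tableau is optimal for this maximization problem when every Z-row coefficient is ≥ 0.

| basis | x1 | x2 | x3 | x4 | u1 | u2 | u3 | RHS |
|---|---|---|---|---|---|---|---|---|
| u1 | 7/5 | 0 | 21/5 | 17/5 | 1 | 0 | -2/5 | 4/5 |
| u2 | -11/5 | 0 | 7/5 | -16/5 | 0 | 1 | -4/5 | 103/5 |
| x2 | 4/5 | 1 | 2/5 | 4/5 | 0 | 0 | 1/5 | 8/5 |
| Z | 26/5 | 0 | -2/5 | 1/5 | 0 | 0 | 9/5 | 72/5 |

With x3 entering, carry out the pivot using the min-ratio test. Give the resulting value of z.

304/21

Ratio test on column x3 — row 1: (4/5)/(21/5) = 4/21; row 2: (103/5)/(7/5) = 103/7; row 3: (8/5)/(2/5) = 4. Minimum is 4/21 at row 1 (u1 leaves); pivot element 21/5.
Pivot on row 1; the Z-row RHS becomes 72/5 − (-2/5)·(4/21) = 304/21.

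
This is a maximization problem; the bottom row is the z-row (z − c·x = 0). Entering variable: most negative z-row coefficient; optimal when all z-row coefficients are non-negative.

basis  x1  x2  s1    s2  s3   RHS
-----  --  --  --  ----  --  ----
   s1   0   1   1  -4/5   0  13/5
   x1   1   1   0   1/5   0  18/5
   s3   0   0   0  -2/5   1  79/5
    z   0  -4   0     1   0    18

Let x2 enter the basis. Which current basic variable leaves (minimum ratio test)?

Column x2 entries and ratios — s1: (13/5)/1 = 13/5; x1: (18/5)/1 = 18/5; s3: 0 ≤ 0, skip.
Smallest ratio is 13/5 in the row of s1, so s1 leaves.

s1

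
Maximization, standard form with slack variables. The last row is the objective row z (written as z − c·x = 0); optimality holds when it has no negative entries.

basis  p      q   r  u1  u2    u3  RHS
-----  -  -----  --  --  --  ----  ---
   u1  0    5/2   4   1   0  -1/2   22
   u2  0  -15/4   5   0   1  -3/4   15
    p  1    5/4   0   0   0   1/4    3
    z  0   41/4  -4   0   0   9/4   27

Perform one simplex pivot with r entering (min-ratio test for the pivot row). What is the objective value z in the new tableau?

39

Ratio test on column r — row 1: 22/4 = 11/2; row 2: 15/5 = 3; row 3: entry 0 ≤ 0. Minimum is 3 at row 2 (u2 leaves); pivot element 5.
Pivot on row 2; the z-row RHS becomes 27 − (-4)·3 = 39.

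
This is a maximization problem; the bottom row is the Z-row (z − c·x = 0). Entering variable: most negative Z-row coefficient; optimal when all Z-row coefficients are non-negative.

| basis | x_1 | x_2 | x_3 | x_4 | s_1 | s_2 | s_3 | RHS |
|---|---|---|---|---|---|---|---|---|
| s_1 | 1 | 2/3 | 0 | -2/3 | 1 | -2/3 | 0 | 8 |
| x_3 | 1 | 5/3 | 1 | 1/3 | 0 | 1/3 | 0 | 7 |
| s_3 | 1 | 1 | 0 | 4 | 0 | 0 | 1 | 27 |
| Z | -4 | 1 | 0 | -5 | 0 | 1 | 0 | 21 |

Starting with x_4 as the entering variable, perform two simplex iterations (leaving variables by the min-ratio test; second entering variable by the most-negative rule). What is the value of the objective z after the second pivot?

Ratio test on column x_4 — row 1: entry -2/3 ≤ 0; row 2: 7/(1/3) = 21; row 3: 27/4 = 27/4. Minimum is 27/4 at row 3 (s_3 leaves); pivot element 4.
Pivot on row 3; the Z-row RHS becomes 21 − (-5)·(27/4) = 219/4.
Next entering variable (most negative Z-row entry -11/4): x_1.
Ratio test on column x_1 — row 1: (25/2)/(7/6) = 75/7; row 2: (19/4)/(11/12) = 57/11; row 3: (27/4)/(1/4) = 27. Minimum is 57/11 at row 2 (x_3 leaves); pivot element 11/12.
After the second pivot the Z-row RHS is 219/4 − (-11/4)·(57/11) = 69.

69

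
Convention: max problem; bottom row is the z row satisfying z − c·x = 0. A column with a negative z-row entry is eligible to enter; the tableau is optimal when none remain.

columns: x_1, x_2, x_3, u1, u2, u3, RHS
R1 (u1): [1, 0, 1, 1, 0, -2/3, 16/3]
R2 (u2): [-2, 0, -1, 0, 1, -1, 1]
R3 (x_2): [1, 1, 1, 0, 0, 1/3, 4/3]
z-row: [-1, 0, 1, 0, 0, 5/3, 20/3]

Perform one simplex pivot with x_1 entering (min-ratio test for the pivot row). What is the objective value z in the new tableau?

8

Ratio test on column x_1 — row 1: (16/3)/1 = 16/3; row 2: entry -2 ≤ 0; row 3: (4/3)/1 = 4/3. Minimum is 4/3 at row 3 (x_2 leaves); pivot element 1.
Pivot on row 3; the z-row RHS becomes 20/3 − (-1)·(4/3) = 8.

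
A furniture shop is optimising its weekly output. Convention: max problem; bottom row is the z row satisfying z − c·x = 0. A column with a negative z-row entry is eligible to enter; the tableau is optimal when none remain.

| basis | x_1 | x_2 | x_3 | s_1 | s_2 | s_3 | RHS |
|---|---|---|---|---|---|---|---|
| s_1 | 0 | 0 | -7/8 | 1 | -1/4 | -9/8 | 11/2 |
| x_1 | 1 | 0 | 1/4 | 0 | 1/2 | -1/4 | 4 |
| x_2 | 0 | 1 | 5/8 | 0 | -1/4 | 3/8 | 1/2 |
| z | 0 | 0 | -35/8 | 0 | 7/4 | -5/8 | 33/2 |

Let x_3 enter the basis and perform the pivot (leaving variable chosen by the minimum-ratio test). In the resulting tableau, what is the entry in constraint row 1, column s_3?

Ratio test on column x_3 — row 1: entry -7/8 ≤ 0; row 2: 4/(1/4) = 16; row 3: (1/2)/(5/8) = 4/5. Minimum is 4/5 at row 3 (x_2 leaves); pivot element 5/8.
Divide row 3 by 5/8; eliminate column x_3 from the other rows.
Row 1 update in column s_3: -9/8 − (-7/8)·(3/5) = -3/5.

-3/5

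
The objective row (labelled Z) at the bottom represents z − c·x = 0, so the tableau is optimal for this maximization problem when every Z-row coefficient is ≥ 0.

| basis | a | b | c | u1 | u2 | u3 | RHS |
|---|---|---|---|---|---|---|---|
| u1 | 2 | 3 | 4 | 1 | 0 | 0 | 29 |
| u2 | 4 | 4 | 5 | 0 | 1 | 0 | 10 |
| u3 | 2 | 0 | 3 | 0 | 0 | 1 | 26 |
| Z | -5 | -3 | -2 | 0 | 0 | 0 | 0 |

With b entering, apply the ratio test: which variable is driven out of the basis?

Column b entries and ratios — u1: 29/3 = 29/3; u2: 10/4 = 5/2; u3: 0 ≤ 0, skip.
Smallest ratio is 5/2 in the row of u2, so u2 leaves.

u2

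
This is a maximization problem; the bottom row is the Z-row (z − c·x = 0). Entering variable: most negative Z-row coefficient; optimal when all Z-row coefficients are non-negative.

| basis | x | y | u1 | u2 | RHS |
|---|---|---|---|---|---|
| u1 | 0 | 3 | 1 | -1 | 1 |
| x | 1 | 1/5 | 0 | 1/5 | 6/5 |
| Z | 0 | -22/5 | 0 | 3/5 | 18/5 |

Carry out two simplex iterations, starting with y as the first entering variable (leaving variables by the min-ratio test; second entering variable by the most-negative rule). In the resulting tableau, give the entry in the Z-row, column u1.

5/4

Ratio test on column y — row 1: 1/3 = 1/3; row 2: (6/5)/(1/5) = 6. Minimum is 1/3 at row 1 (u1 leaves); pivot element 3.
Divide row 1 by 3; eliminate column y from the other rows.
Second iteration: most negative Z-row entry is -13/15 in column u2, so u2 enters.
Ratio test on column u2 — row 1: entry -1/3 ≤ 0; row 2: (17/15)/(4/15) = 17/4. Minimum is 17/4 at row 2 (x leaves); pivot element 4/15.
Divide row 2 by 4/15; eliminate column u2 from the other rows.
After both pivots, the entry at the Z-row, column u1 is 5/4.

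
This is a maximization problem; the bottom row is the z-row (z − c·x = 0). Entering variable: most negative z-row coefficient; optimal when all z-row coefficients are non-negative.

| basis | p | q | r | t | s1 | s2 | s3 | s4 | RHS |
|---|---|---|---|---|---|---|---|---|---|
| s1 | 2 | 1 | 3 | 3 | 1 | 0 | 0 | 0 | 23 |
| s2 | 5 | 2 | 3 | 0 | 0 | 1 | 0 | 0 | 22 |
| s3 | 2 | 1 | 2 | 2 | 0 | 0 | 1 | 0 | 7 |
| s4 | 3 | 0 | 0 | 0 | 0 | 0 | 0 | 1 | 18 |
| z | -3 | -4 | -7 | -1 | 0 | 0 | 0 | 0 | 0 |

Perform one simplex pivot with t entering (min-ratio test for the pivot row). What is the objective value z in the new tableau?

Ratio test on column t — row 1: 23/3 = 23/3; row 2: entry 0 ≤ 0; row 3: 7/2 = 7/2; row 4: entry 0 ≤ 0. Minimum is 7/2 at row 3 (s3 leaves); pivot element 2.
Pivot on row 3; the z-row RHS becomes 0 − (-1)·(7/2) = 7/2.

7/2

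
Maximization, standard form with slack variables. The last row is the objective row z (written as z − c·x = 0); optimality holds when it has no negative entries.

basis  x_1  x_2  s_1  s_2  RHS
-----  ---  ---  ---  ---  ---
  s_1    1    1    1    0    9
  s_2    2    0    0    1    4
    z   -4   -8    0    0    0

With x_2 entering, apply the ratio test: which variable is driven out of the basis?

Column x_2 entries and ratios — s_1: 9/1 = 9; s_2: 0 ≤ 0, skip.
Smallest ratio is 9 in the row of s_1, so s_1 leaves.

s_1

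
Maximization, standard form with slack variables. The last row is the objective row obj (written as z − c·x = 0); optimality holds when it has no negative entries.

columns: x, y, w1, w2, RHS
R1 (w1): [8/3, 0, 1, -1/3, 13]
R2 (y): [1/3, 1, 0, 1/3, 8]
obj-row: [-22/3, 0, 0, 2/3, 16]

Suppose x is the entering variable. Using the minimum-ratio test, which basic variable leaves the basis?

w1

Column x entries and ratios — w1: 13/(8/3) = 39/8; y: 8/(1/3) = 24.
Smallest ratio is 39/8 in the row of w1, so w1 leaves.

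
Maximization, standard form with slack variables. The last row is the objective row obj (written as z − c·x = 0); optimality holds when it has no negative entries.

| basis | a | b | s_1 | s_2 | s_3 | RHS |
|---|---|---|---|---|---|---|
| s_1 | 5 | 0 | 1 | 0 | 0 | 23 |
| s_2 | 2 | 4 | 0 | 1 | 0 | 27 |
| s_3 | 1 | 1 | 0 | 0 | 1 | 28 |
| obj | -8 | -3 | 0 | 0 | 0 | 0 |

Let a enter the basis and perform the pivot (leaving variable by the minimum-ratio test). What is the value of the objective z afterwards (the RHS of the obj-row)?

Ratio test on column a — row 1: 23/5 = 23/5; row 2: 27/2 = 27/2; row 3: 28/1 = 28. Minimum is 23/5 at row 1 (s_1 leaves); pivot element 5.
Pivot on row 1; the obj-row RHS becomes 0 − (-8)·(23/5) = 184/5.

184/5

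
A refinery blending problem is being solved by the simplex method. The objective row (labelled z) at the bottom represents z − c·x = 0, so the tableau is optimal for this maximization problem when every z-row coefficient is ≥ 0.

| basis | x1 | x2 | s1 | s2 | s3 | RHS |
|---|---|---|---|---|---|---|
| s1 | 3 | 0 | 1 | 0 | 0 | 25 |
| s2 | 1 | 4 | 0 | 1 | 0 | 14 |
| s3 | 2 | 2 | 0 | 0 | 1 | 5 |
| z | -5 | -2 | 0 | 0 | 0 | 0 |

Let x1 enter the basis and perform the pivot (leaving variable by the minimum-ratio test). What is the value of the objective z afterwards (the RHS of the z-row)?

25/2

Ratio test on column x1 — row 1: 25/3 = 25/3; row 2: 14/1 = 14; row 3: 5/2 = 5/2. Minimum is 5/2 at row 3 (s3 leaves); pivot element 2.
Pivot on row 3; the z-row RHS becomes 0 − (-5)·(5/2) = 25/2.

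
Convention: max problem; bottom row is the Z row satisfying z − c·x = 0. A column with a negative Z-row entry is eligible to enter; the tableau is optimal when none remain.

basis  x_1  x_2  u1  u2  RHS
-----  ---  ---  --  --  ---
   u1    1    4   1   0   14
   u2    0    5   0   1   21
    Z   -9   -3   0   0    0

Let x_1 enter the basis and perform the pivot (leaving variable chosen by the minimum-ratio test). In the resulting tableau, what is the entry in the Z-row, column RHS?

Ratio test on column x_1 — row 1: 14/1 = 14; row 2: entry 0 ≤ 0. Minimum is 14 at row 1 (u1 leaves); pivot element 1.
Divide row 1 by 1; eliminate column x_1 from the other rows.
Z-row update in column RHS: 0 − (-9)·14 = 126.

126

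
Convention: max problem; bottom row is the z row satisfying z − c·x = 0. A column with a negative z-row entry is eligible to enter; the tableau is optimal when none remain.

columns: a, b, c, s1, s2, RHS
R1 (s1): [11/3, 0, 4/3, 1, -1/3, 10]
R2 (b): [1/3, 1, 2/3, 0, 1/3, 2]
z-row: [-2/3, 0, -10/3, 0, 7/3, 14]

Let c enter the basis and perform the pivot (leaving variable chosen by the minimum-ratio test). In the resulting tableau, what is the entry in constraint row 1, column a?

Ratio test on column c — row 1: 10/(4/3) = 15/2; row 2: 2/(2/3) = 3. Minimum is 3 at row 2 (b leaves); pivot element 2/3.
Divide row 2 by 2/3; eliminate column c from the other rows.
Row 1 update in column a: 11/3 − (4/3)·(1/2) = 3.

3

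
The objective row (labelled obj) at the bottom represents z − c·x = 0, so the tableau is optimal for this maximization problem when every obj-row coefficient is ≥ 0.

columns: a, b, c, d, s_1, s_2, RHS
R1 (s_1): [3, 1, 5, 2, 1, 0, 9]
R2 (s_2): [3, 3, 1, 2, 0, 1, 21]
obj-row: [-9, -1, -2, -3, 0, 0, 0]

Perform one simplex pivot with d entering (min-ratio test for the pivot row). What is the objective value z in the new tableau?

27/2

Ratio test on column d — row 1: 9/2 = 9/2; row 2: 21/2 = 21/2. Minimum is 9/2 at row 1 (s_1 leaves); pivot element 2.
Pivot on row 1; the obj-row RHS becomes 0 − (-3)·(9/2) = 27/2.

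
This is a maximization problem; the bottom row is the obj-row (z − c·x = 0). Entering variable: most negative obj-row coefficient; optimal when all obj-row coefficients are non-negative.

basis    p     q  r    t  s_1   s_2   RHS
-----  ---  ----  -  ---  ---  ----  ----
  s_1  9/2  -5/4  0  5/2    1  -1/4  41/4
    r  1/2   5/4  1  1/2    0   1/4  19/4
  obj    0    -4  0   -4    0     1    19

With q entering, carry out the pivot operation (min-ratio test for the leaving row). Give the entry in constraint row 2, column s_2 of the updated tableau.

1/5

Ratio test on column q — row 1: entry -5/4 ≤ 0; row 2: (19/4)/(5/4) = 19/5. Minimum is 19/5 at row 2 (r leaves); pivot element 5/4.
Divide row 2 by 5/4; eliminate column q from the other rows.
In the new row 2, the s_2 entry is the old entry divided by the pivot: (1/4)/(5/4) = 1/5.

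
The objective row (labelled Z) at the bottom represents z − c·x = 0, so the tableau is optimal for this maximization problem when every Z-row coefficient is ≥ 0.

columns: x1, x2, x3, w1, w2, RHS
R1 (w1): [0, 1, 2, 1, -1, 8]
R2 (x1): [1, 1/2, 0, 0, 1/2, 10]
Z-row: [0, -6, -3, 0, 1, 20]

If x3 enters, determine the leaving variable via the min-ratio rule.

Column x3 entries and ratios — w1: 8/2 = 4; x1: 0 ≤ 0, skip.
Smallest ratio is 4 in the row of w1, so w1 leaves.

w1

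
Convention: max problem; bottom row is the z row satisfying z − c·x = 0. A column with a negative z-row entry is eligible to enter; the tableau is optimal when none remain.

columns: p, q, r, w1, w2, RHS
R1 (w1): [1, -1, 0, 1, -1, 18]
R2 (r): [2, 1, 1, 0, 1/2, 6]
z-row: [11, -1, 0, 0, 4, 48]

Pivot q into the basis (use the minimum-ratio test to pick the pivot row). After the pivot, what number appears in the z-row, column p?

Ratio test on column q — row 1: entry -1 ≤ 0; row 2: 6/1 = 6. Minimum is 6 at row 2 (r leaves); pivot element 1.
Divide row 2 by 1; eliminate column q from the other rows.
z-row update in column p: 11 − (-1)·2 = 13.

13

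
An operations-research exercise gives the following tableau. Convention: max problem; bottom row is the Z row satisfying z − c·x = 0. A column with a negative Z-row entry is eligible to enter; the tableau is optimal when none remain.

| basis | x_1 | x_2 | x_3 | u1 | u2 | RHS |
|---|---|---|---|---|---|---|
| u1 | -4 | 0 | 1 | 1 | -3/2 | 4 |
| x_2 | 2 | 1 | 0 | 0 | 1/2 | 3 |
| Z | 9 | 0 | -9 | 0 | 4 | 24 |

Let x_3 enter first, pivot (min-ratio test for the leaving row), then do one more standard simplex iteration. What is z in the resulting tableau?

201/2

Ratio test on column x_3 — row 1: 4/1 = 4; row 2: entry 0 ≤ 0. Minimum is 4 at row 1 (u1 leaves); pivot element 1.
Pivot on row 1; the Z-row RHS becomes 24 − (-9)·4 = 60.
Next entering variable (most negative Z-row entry -27): x_1.
Ratio test on column x_1 — row 1: entry -4 ≤ 0; row 2: 3/2 = 3/2. Minimum is 3/2 at row 2 (x_2 leaves); pivot element 2.
After the second pivot the Z-row RHS is 60 − (-27)·(3/2) = 201/2.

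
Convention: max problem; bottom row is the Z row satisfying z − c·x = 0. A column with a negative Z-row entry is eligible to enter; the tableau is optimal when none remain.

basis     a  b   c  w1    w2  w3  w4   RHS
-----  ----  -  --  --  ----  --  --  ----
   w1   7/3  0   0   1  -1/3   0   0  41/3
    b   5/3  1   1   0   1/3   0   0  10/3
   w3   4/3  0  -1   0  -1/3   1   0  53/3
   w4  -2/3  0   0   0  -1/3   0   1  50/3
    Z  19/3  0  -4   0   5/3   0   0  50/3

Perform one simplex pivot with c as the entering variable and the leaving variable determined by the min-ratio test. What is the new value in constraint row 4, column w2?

Ratio test on column c — row 1: entry 0 ≤ 0; row 2: (10/3)/1 = 10/3; row 3: entry -1 ≤ 0; row 4: entry 0 ≤ 0. Minimum is 10/3 at row 2 (b leaves); pivot element 1.
Divide row 2 by 1; eliminate column c from the other rows.
Row 4 update in column w2: -1/3 − 0·(1/3) = -1/3.

-1/3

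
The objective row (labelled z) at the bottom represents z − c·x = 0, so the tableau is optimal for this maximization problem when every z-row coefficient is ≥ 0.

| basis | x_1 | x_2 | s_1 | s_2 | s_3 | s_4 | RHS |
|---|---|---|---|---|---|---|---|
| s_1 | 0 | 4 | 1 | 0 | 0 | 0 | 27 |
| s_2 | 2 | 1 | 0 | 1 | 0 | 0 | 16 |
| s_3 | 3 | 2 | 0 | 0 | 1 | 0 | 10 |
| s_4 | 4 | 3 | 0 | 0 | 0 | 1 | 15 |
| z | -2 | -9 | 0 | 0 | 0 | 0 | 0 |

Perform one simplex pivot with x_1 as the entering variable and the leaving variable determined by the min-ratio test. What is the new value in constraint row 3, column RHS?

10/3

Ratio test on column x_1 — row 1: entry 0 ≤ 0; row 2: 16/2 = 8; row 3: 10/3 = 10/3; row 4: 15/4 = 15/4. Minimum is 10/3 at row 3 (s_3 leaves); pivot element 3.
Divide row 3 by 3; eliminate column x_1 from the other rows.
In the new row 3, the RHS entry is the old entry divided by the pivot: 10/3 = 10/3.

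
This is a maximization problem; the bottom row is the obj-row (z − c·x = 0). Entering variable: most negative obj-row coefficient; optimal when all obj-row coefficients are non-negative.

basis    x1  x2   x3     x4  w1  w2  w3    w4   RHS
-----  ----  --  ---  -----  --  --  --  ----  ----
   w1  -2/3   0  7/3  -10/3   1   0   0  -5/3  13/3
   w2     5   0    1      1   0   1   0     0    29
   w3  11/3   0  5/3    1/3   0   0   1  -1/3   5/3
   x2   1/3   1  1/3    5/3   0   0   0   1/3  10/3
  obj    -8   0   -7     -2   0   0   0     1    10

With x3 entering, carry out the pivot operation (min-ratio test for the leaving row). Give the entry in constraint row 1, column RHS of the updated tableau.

2

Ratio test on column x3 — row 1: (13/3)/(7/3) = 13/7; row 2: 29/1 = 29; row 3: (5/3)/(5/3) = 1; row 4: (10/3)/(1/3) = 10. Minimum is 1 at row 3 (w3 leaves); pivot element 5/3.
Divide row 3 by 5/3; eliminate column x3 from the other rows.
Row 1 update in column RHS: 13/3 − (7/3)·1 = 2.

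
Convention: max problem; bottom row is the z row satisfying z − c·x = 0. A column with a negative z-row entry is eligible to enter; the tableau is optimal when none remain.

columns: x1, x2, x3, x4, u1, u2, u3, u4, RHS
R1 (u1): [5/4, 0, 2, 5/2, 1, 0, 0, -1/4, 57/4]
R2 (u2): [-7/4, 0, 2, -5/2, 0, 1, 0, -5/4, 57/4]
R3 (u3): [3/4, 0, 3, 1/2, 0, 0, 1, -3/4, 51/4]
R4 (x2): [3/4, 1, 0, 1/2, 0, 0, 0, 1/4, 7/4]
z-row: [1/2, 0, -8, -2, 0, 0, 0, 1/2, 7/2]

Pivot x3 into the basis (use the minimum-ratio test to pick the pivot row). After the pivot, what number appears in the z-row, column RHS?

Ratio test on column x3 — row 1: (57/4)/2 = 57/8; row 2: (57/4)/2 = 57/8; row 3: (51/4)/3 = 17/4; row 4: entry 0 ≤ 0. Minimum is 17/4 at row 3 (u3 leaves); pivot element 3.
Divide row 3 by 3; eliminate column x3 from the other rows.
z-row update in column RHS: 7/2 − (-8)·(17/4) = 75/2.

75/2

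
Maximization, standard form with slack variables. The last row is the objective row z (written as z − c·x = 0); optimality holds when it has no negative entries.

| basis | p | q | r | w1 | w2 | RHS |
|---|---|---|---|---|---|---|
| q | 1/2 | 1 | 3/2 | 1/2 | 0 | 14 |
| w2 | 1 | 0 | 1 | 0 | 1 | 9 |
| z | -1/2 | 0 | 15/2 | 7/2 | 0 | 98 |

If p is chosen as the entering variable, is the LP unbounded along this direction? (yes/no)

no

Column p has positive entries in row(s) 1, 2, so the ratio test bounds it — not unbounded.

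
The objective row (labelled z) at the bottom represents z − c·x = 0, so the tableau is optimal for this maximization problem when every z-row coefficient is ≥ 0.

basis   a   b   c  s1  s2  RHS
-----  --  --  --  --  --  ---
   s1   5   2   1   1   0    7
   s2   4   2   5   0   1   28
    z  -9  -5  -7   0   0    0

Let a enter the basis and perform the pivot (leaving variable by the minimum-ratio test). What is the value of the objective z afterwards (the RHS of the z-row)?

Ratio test on column a — row 1: 7/5 = 7/5; row 2: 28/4 = 7. Minimum is 7/5 at row 1 (s1 leaves); pivot element 5.
Pivot on row 1; the z-row RHS becomes 0 − (-9)·(7/5) = 63/5.

63/5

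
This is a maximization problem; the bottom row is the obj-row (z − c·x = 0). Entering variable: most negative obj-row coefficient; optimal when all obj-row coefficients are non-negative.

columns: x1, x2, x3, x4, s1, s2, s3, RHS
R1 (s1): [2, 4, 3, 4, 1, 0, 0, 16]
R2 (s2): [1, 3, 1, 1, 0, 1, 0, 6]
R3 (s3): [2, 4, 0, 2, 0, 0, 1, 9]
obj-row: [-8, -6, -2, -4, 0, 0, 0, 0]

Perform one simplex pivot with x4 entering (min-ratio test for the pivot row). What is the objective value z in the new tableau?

Ratio test on column x4 — row 1: 16/4 = 4; row 2: 6/1 = 6; row 3: 9/2 = 9/2. Minimum is 4 at row 1 (s1 leaves); pivot element 4.
Pivot on row 1; the obj-row RHS becomes 0 − (-4)·4 = 16.

16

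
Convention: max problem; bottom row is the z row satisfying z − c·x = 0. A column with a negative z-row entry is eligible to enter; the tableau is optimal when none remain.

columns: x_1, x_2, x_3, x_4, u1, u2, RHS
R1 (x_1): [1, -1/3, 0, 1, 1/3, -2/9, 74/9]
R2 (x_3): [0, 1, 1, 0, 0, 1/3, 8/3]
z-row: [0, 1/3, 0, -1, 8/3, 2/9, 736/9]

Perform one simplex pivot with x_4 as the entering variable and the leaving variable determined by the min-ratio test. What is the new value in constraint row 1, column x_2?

Ratio test on column x_4 — row 1: (74/9)/1 = 74/9; row 2: entry 0 ≤ 0. Minimum is 74/9 at row 1 (x_1 leaves); pivot element 1.
Divide row 1 by 1; eliminate column x_4 from the other rows.
In the new row 1, the x_2 entry is the old entry divided by the pivot: (-1/3)/1 = -1/3.

-1/3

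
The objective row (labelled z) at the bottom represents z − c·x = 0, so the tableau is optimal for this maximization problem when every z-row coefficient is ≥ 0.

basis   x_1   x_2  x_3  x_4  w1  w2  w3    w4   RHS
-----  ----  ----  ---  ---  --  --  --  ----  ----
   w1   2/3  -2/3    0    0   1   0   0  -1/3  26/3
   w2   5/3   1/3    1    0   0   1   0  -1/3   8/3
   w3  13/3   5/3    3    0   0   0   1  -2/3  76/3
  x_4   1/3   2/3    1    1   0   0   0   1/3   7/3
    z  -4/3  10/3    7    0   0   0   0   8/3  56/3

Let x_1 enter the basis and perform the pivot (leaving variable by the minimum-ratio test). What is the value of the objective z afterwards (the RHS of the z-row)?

104/5

Ratio test on column x_1 — row 1: (26/3)/(2/3) = 13; row 2: (8/3)/(5/3) = 8/5; row 3: (76/3)/(13/3) = 76/13; row 4: (7/3)/(1/3) = 7. Minimum is 8/5 at row 2 (w2 leaves); pivot element 5/3.
Pivot on row 2; the z-row RHS becomes 56/3 − (-4/3)·(8/5) = 104/5.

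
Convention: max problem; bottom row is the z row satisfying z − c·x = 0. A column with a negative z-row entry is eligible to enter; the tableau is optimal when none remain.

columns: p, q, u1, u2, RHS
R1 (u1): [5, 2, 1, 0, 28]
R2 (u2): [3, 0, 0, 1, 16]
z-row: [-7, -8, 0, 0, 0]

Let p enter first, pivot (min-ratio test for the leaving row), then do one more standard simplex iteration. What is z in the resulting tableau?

Ratio test on column p — row 1: 28/5 = 28/5; row 2: 16/3 = 16/3. Minimum is 16/3 at row 2 (u2 leaves); pivot element 3.
Pivot on row 2; the z-row RHS becomes 0 − (-7)·(16/3) = 112/3.
Next entering variable (most negative z-row entry -8): q.
Ratio test on column q — row 1: (4/3)/2 = 2/3; row 2: entry 0 ≤ 0. Minimum is 2/3 at row 1 (u1 leaves); pivot element 2.
After the second pivot the z-row RHS is 112/3 − (-8)·(2/3) = 128/3.

128/3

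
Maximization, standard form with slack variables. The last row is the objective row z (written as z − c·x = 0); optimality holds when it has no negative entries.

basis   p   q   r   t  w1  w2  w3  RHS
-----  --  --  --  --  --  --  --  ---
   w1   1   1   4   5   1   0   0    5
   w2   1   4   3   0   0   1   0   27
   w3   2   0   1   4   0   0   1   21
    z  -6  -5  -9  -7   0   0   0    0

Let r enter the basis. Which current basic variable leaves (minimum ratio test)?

Column r entries and ratios — w1: 5/4 = 5/4; w2: 27/3 = 9; w3: 21/1 = 21.
Smallest ratio is 5/4 in the row of w1, so w1 leaves.

w1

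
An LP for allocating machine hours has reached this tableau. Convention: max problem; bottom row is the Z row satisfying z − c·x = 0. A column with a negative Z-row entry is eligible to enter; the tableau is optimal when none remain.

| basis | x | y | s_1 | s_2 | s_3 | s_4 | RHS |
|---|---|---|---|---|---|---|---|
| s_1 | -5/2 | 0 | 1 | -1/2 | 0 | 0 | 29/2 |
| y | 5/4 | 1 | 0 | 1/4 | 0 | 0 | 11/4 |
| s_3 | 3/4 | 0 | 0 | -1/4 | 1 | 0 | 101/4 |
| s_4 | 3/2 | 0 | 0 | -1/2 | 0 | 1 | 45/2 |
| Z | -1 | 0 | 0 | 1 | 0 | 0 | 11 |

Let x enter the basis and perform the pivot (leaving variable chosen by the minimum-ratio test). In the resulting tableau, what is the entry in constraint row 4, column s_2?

-4/5

Ratio test on column x — row 1: entry -5/2 ≤ 0; row 2: (11/4)/(5/4) = 11/5; row 3: (101/4)/(3/4) = 101/3; row 4: (45/2)/(3/2) = 15. Minimum is 11/5 at row 2 (y leaves); pivot element 5/4.
Divide row 2 by 5/4; eliminate column x from the other rows.
Row 4 update in column s_2: -1/2 − (3/2)·(1/5) = -4/5.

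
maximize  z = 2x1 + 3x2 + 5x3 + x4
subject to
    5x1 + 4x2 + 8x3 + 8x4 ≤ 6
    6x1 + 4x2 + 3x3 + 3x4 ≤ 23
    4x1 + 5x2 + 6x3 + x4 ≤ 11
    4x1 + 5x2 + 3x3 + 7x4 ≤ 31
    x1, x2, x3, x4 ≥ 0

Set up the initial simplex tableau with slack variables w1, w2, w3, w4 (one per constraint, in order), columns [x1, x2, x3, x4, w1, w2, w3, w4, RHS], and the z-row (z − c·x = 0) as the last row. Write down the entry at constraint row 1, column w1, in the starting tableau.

1

Slack w1 belongs to constraint 1; its column is the unit vector e_1, so the entry in row 1 is 1.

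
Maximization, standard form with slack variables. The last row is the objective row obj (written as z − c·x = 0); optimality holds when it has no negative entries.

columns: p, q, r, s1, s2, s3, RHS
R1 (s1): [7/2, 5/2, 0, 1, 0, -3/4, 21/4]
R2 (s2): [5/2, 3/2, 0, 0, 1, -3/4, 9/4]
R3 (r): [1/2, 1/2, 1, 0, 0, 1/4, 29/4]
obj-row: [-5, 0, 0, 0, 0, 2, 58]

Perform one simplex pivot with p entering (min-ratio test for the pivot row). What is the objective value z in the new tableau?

125/2

Ratio test on column p — row 1: (21/4)/(7/2) = 3/2; row 2: (9/4)/(5/2) = 9/10; row 3: (29/4)/(1/2) = 29/2. Minimum is 9/10 at row 2 (s2 leaves); pivot element 5/2.
Pivot on row 2; the obj-row RHS becomes 58 − (-5)·(9/10) = 125/2.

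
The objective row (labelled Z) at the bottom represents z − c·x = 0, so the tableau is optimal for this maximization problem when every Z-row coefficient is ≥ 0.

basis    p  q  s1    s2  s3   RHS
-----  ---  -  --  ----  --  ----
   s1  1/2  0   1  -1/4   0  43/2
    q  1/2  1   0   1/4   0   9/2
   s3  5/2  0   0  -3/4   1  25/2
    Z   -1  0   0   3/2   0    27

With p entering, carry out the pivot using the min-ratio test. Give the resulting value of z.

Ratio test on column p — row 1: (43/2)/(1/2) = 43; row 2: (9/2)/(1/2) = 9; row 3: (25/2)/(5/2) = 5. Minimum is 5 at row 3 (s3 leaves); pivot element 5/2.
Pivot on row 3; the Z-row RHS becomes 27 − (-1)·5 = 32.

32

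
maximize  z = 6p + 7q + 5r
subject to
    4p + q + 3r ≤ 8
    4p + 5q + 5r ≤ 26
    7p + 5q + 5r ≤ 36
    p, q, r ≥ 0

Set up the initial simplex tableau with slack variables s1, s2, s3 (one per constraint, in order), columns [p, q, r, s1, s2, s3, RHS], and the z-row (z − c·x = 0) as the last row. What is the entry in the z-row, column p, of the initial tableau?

-6

The z-row carries the negated objective coefficients: the p entry is -6.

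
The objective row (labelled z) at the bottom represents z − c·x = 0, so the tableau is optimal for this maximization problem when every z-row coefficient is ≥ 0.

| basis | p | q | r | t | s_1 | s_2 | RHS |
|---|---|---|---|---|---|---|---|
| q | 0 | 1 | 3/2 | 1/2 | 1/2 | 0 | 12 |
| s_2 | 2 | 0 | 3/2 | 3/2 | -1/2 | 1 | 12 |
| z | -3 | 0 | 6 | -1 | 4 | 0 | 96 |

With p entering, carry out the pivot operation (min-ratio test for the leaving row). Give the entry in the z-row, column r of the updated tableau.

Ratio test on column p — row 1: entry 0 ≤ 0; row 2: 12/2 = 6. Minimum is 6 at row 2 (s_2 leaves); pivot element 2.
Divide row 2 by 2; eliminate column p from the other rows.
z-row update in column r: 6 − (-3)·(3/4) = 33/4.

33/4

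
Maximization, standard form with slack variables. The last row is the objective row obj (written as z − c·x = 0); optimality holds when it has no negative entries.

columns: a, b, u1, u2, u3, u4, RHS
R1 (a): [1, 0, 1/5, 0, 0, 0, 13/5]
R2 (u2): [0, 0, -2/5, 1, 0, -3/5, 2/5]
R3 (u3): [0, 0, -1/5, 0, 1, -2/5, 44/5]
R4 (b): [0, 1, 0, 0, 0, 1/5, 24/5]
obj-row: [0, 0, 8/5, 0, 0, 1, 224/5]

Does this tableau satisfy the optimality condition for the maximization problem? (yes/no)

Every obj-row coefficient is ≥ 0, so the tableau is optimal.

yes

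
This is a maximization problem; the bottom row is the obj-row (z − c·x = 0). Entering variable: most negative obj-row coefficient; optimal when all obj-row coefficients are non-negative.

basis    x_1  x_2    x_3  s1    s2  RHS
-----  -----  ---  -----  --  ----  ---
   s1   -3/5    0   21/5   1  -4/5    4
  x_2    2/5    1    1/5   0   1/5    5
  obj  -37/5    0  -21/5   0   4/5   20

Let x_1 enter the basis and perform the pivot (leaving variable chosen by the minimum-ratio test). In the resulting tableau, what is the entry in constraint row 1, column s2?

-1/2

Ratio test on column x_1 — row 1: entry -3/5 ≤ 0; row 2: 5/(2/5) = 25/2. Minimum is 25/2 at row 2 (x_2 leaves); pivot element 2/5.
Divide row 2 by 2/5; eliminate column x_1 from the other rows.
Row 1 update in column s2: -4/5 − (-3/5)·(1/2) = -1/2.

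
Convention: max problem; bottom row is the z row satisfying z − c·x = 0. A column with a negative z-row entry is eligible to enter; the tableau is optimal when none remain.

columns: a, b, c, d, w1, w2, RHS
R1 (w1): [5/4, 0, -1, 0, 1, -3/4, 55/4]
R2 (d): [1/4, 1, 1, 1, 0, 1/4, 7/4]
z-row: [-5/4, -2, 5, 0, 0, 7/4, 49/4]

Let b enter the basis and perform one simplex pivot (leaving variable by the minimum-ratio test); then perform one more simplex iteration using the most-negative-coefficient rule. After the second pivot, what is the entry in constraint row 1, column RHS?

Ratio test on column b — row 1: entry 0 ≤ 0; row 2: (7/4)/1 = 7/4. Minimum is 7/4 at row 2 (d leaves); pivot element 1.
Divide row 2 by 1; eliminate column b from the other rows.
Second iteration: most negative z-row entry is -3/4 in column a, so a enters.
Ratio test on column a — row 1: (55/4)/(5/4) = 11; row 2: (7/4)/(1/4) = 7. Minimum is 7 at row 2 (b leaves); pivot element 1/4.
Divide row 2 by 1/4; eliminate column a from the other rows.
After both pivots, the entry at constraint row 1, column RHS is 5.

5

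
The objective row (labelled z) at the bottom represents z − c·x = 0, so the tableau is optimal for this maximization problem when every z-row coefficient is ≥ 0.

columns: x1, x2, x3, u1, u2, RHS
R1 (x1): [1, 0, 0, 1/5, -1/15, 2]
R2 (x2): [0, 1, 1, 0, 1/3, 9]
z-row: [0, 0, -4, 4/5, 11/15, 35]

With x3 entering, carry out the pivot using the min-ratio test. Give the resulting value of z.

Ratio test on column x3 — row 1: entry 0 ≤ 0; row 2: 9/1 = 9. Minimum is 9 at row 2 (x2 leaves); pivot element 1.
Pivot on row 2; the z-row RHS becomes 35 − (-4)·9 = 71.

71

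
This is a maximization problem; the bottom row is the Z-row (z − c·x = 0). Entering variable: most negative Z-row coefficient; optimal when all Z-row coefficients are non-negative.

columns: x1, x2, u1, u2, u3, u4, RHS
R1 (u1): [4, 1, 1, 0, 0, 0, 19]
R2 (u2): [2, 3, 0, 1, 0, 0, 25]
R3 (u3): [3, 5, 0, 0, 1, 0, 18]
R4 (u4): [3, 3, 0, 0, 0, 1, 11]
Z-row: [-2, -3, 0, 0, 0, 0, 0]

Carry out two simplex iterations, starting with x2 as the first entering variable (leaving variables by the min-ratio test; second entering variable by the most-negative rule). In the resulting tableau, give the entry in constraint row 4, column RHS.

1/6

Ratio test on column x2 — row 1: 19/1 = 19; row 2: 25/3 = 25/3; row 3: 18/5 = 18/5; row 4: 11/3 = 11/3. Minimum is 18/5 at row 3 (u3 leaves); pivot element 5.
Divide row 3 by 5; eliminate column x2 from the other rows.
Second iteration: most negative Z-row entry is -1/5 in column x1, so x1 enters.
Ratio test on column x1 — row 1: (77/5)/(17/5) = 77/17; row 2: (71/5)/(1/5) = 71; row 3: (18/5)/(3/5) = 6; row 4: (1/5)/(6/5) = 1/6. Minimum is 1/6 at row 4 (u4 leaves); pivot element 6/5.
Divide row 4 by 6/5; eliminate column x1 from the other rows.
After both pivots, the entry at constraint row 4, column RHS is 1/6.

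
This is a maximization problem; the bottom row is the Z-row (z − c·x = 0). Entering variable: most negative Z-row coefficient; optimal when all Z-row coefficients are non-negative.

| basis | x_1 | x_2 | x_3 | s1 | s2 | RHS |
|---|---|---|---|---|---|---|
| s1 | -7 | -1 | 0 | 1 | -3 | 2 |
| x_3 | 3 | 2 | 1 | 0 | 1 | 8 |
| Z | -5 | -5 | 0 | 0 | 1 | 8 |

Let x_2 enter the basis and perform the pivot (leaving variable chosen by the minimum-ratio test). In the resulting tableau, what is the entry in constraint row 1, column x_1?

-11/2

Ratio test on column x_2 — row 1: entry -1 ≤ 0; row 2: 8/2 = 4. Minimum is 4 at row 2 (x_3 leaves); pivot element 2.
Divide row 2 by 2; eliminate column x_2 from the other rows.
Row 1 update in column x_1: -7 − (-1)·(3/2) = -11/2.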